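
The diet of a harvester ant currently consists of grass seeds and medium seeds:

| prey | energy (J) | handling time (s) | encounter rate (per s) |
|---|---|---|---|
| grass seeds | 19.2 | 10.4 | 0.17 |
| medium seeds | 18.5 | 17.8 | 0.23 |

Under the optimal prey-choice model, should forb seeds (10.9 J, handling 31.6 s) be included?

No

Intake rate on the current diet: R = (0.17×19.2 + 0.23×18.5) / (1 + 0.17×10.4 + 0.23×17.8) = 7.519/6.862 = 1.096 J/s.
forb seeds: E/h = 10.9/31.6 = 0.3449 J/s.
0.3449 < 1.096, so adding forb seeds would lower the average — exclude it.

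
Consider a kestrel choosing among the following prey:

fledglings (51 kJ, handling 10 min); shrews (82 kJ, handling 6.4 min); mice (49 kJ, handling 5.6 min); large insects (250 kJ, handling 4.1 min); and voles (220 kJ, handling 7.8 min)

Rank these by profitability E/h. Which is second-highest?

voles

Profitability E/h (kJ/min): fledglings = 51/10 = 5.1, shrews = 82/6.4 = 12.8, mice = 49/5.6 = 8.75, large insects = 250/4.1 = 61, voles = 220/7.8 = 28.2.
Ranked: large insects > voles > shrews > mice > fledglings.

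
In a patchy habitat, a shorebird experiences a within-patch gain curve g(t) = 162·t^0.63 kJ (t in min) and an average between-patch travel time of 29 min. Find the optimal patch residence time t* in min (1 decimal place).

Optimal t* satisfies g'(t*) = g(t*)/(T + t*).
g'(t) = 0.63·162·t^-0.37. Setting 0.63·162·t^-0.37 = 162·t^0.63/(29+t) gives 0.63(29+t) = t, so 0.37·t = 0.63×29.
t* = 0.63×29/0.37 = 49.38 min.

49.4 min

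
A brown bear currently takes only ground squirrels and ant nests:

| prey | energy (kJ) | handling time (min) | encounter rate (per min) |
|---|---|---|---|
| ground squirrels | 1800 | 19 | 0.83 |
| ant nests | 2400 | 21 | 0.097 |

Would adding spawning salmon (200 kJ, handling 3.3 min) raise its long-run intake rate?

On ground squirrels and ant nests alone, R = ΣλE/(1+Σλh) = 1727/18.81 = 91.82 kJ/min.
spawning salmon: E/h = 200/3.3 = 60.61 kJ/min.
Since 60.61 < R, time spent handling spawning salmon is better spent searching.

No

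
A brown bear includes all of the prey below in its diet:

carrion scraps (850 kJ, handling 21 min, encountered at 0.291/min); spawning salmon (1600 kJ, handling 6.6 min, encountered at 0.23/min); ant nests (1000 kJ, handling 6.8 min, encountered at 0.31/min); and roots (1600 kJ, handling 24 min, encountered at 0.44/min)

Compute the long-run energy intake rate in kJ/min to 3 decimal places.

76.506 kJ/min

R = (0.291×850 + 0.23×1600 + 0.31×1000 + 0.44×1600) / (1 + 0.291×21 + 0.23×6.6 + 0.31×6.8 + 0.44×24) = 1629/21.3 = 76.51 kJ/min.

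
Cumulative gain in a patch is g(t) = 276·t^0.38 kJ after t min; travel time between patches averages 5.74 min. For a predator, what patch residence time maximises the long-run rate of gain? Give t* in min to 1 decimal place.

3.5 min

Maximise g(t)/(T+t): set derivative to zero → g'(t)(T+t) = g(t).
g'(t) = 0.38·276·t^-0.62. Setting 0.38·276·t^-0.62 = 276·t^0.38/(5.74+t) gives 0.38(5.74+t) = t, so 0.62·t = 0.38×5.74.
t* = 0.38×5.74/0.62 = 3.518 min.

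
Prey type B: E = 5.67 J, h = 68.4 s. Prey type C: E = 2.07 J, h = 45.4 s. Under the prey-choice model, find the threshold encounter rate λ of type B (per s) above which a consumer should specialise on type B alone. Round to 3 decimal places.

The zero-one rule: include type C iff E₂/h₂ > λE₁/(1+λh₁). Equality gives the switch point.
λE₁h₂ = E₂ + λE₂h₁ ⇒ λ = E₂/(E₁h₂ − E₂h₁) = 2.07/(257.4 − 141.6) = 0.01787 per s.

0.018 per s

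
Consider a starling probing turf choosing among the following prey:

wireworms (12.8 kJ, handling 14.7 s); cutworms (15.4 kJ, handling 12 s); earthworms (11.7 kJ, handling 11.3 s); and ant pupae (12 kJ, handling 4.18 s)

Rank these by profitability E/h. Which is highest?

In descending order of E/h:
ant pupae: 12/4.18 = 2.87 kJ/s
cutworms: 15.4/12 = 1.28 kJ/s
earthworms: 11.7/11.3 = 1.04 kJ/s
wireworms: 12.8/14.7 = 0.871 kJ/s

ant pupae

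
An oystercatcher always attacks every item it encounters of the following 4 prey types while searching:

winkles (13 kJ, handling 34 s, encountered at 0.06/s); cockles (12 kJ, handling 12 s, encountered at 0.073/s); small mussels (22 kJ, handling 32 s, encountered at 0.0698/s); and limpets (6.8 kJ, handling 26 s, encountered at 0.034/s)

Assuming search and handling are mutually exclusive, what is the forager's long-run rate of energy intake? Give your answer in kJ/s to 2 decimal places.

R = Σλ_iE_i / (1 + Σλ_ih_i)
Numerator: 0.06×13 + 0.073×12 + 0.0698×22 + 0.034×6.8 = 3.423
Denominator: 1 + 0.06×34 + 0.073×12 + 0.0698×32 + 0.034×26 = 7.034
R = 3.423/7.034 = 0.4866 kJ/s

0.49 kJ/s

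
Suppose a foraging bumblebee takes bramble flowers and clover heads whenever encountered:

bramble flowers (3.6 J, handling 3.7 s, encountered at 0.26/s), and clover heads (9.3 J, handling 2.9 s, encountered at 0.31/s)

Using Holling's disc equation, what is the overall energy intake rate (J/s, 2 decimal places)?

Energy encountered per unit search time: 0.26×3.6 + 0.31×9.3 = 3.819 J/s.
Handling time per unit search time: 0.26×3.7 + 0.31×2.9 = 1.861.
Rate = 3.819/(1 + 1.861) = 1.335 J/s.

1.33 J/s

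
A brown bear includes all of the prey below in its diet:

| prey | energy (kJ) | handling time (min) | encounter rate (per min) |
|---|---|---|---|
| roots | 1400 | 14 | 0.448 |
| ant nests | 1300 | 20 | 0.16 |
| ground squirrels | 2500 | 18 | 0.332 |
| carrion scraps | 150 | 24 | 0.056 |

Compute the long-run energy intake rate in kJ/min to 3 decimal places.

R = Σλ_iE_i / (1 + Σλ_ih_i)
Numerator: 0.448×1400 + 0.16×1300 + 0.332×2500 + 0.056×150 = 1674
Denominator: 1 + 0.448×14 + 0.16×20 + 0.332×18 + 0.056×24 = 17.79
R = 1674/17.79 = 94.06 kJ/min

94.065 kJ/min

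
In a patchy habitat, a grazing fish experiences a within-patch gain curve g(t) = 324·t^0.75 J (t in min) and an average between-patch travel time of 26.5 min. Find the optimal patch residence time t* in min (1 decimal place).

Optimal t* satisfies g'(t*) = g(t*)/(T + t*).
g'(t) = 0.75·324·t^-0.25. Setting 0.75·324·t^-0.25 = 324·t^0.75/(26.5+t) gives 0.75(26.5+t) = t, so 0.25·t = 0.75×26.5.
t* = 0.75×26.5/0.25 = 79.5 min.

79.5 min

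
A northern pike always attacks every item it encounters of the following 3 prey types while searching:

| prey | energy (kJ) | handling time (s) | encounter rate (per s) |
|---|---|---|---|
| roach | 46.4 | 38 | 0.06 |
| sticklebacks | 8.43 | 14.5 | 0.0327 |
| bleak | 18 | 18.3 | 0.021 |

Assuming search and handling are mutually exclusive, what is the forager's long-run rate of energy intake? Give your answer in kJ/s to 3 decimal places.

0.831 kJ/s

R = Σλ_iE_i / (1 + Σλ_ih_i)
Numerator: 0.06×46.4 + 0.0327×8.43 + 0.021×18 = 3.438
Denominator: 1 + 0.06×38 + 0.0327×14.5 + 0.021×18.3 = 4.138
R = 3.438/4.138 = 0.8307 kJ/s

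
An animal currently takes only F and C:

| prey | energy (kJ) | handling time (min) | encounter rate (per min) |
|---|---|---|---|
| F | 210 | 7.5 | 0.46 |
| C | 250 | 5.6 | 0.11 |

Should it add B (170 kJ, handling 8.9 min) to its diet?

No

On F and C alone, R = ΣλE/(1+Σλh) = 124.1/5.066 = 24.5 kJ/min.
Profitability of B: 170/8.9 = 19.1 kJ/min.
19.1 < 24.5, so adding B would lower the average — exclude it.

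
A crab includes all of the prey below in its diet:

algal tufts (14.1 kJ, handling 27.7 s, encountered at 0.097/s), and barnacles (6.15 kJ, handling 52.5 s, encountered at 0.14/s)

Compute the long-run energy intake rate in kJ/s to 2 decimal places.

R = Σλ_iE_i / (1 + Σλ_ih_i)
Numerator: 0.097×14.1 + 0.14×6.15 = 2.229
Denominator: 1 + 0.097×27.7 + 0.14×52.5 = 11.04
R = 2.229/11.04 = 0.2019 kJ/s

0.20 kJ/s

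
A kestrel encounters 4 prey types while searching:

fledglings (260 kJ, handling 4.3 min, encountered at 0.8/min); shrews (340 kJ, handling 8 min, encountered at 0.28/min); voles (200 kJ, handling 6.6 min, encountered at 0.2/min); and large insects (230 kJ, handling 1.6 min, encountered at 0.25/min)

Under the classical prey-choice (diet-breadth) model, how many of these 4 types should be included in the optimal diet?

2

Rank by E/h (kJ/min): large insects 144, fledglings 60.5, shrews 42.5, voles 30.3. Include each in turn until the next type's E/h falls below the running intake rate.
Rate on top 1: 41.07. fledglings: 60.5 > 41.07 → include.
Rate on top 2: 54.86. shrews: 42.5 < 54.86 → exclude; stop.
Optimal diet: large insects, fledglings — 2 of 4 types.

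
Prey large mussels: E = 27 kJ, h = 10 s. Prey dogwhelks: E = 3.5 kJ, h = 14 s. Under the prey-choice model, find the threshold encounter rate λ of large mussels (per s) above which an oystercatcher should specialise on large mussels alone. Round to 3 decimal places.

At the threshold, the rate on large mussels alone equals the profitability of dogwhelks: λ·27/(1 + λ·10) = 3.5/14 = 0.25.
Rearranging, λ(27 − 0.25×10) = 0.25, so λ = 0.25/24.5 = 0.0102 per s.

0.010 per s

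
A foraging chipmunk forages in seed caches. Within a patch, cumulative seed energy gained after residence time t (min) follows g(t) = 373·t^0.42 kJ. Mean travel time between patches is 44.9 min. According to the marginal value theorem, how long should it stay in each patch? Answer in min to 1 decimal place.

32.5 min

Optimal t* satisfies g'(t*) = g(t*)/(T + t*).
g'(t) = 0.42·373·t^-0.58. Setting 0.42·373·t^-0.58 = 373·t^0.42/(44.9+t) gives 0.42(44.9+t) = t, so 0.58·t = 0.42×44.9.
t* = 0.42×44.9/0.58 = 32.51 min.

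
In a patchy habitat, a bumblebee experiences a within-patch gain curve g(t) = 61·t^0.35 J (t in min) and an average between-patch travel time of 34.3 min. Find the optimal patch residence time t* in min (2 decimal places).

18.47 min

Maximise g(t)/(T+t): set derivative to zero → g'(t)(T+t) = g(t).
g'(t) = 0.35·61·t^-0.65. Setting 0.35·61·t^-0.65 = 61·t^0.35/(34.3+t) gives 0.35(34.3+t) = t, so 0.65·t = 0.35×34.3.
t* = 0.35×34.3/0.65 = 18.47 min.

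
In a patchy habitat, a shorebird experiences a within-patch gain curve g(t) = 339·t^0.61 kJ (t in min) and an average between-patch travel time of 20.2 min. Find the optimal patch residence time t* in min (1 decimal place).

Optimal t* satisfies g'(t*) = g(t*)/(T + t*).
g'(t) = 0.61·339·t^-0.39. Setting 0.61·339·t^-0.39 = 339·t^0.61/(20.2+t) gives 0.61(20.2+t) = t, so 0.39·t = 0.61×20.2.
t* = 0.61×20.2/0.39 = 31.59 min.

31.6 min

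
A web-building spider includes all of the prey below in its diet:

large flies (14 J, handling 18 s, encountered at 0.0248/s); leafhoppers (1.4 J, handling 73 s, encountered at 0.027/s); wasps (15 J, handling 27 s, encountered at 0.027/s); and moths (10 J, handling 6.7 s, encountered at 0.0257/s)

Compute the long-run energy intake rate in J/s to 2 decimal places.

0.24 J/s

R = (0.0248×14 + 0.027×1.4 + 0.027×15 + 0.0257×10) / (1 + 0.0248×18 + 0.027×73 + 0.027×27 + 0.0257×6.7) = 1.047/4.319 = 0.2424 J/s.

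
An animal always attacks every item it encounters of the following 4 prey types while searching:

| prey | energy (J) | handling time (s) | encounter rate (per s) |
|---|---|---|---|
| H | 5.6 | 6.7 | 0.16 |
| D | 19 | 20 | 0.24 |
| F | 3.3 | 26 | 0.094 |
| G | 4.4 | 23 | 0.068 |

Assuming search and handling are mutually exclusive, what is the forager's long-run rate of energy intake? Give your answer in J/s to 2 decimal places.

R = (0.16×5.6 + 0.24×19 + 0.094×3.3 + 0.068×4.4) / (1 + 0.16×6.7 + 0.24×20 + 0.094×26 + 0.068×23) = 6.065/10.88 = 0.5575 J/s.

0.56 J/s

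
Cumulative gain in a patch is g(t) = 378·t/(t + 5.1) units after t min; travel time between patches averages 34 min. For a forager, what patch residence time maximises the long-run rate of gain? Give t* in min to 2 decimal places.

13.17 min

Optimal t* satisfies g'(t*) = g(t*)/(T + t*).
g'(t) = 378·5.1/(t + 5.1)². Setting 378·5.1/(t+5.1)² = 378t/[(t+5.1)(34+t)] gives 5.1(34+t) = t(t+5.1), so t² = 5.1×34 = 173.4.
t* = √173.4 = 13.17 min.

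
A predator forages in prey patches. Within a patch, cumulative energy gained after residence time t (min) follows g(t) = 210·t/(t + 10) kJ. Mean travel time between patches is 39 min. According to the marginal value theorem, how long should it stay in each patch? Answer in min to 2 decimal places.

Maximise g(t)/(T+t): set derivative to zero → g'(t)(T+t) = g(t).
g'(t) = 210·10/(t + 10)². Setting 210·10/(t+10)² = 210t/[(t+10)(39+t)] gives 10(39+t) = t(t+10), so t² = 10×39 = 390.
t* = √390 = 19.75 min.

19.75 min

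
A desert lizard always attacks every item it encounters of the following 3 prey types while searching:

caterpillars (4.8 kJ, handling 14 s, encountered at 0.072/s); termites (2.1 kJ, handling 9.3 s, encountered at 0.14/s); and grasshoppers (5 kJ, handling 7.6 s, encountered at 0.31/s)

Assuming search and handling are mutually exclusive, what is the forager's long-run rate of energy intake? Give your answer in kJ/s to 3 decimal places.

Energy encountered per unit search time: 0.072×4.8 + 0.14×2.1 + 0.31×5 = 2.19 kJ/s.
Handling time per unit search time: 0.072×14 + 0.14×9.3 + 0.31×7.6 = 4.666.
Rate = 2.19/(1 + 4.666) = 0.3864 kJ/s.

0.386 kJ/s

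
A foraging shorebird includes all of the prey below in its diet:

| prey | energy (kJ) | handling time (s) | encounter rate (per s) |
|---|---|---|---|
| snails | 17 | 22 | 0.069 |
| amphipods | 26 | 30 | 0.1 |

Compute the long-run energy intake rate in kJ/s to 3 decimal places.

R = (0.069×17 + 0.1×26) / (1 + 0.069×22 + 0.1×30) = 3.773/5.518 = 0.6838 kJ/s.

0.684 kJ/s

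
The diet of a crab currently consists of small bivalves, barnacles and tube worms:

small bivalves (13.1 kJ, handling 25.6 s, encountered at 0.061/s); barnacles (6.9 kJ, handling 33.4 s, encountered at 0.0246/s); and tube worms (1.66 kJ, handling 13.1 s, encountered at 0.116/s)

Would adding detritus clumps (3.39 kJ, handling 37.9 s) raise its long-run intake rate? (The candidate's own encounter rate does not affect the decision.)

Current rate: (0.061×13.1 + 0.0246×6.9 + 0.116×1.66)/(1 + 0.061×25.6 + 0.0246×33.4 + 0.116×13.1) = 0.2369 kJ/s.
Profitability of detritus clumps: 3.39/37.9 = 0.08945 kJ/s.
0.08945 < 0.2369, so adding detritus clumps would lower the average — exclude it.

No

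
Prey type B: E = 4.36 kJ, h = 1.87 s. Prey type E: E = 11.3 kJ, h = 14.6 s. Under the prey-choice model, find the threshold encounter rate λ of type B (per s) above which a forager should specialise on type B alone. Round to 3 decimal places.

Drop type E once their profitability E₂/h₂ falls below the rate achievable on type B alone: E₂/h₂ = λE₁/(1 + λh₁).
Solve for λ: λE₁h₂ = E₂(1 + λh₁) → λ(E₁h₂ − E₂h₁) = E₂ → λ = E₂/(E₁h₂ − E₂h₁).
λ = 11.3/(4.36×14.6 − 11.3×1.87) = 11.3/42.53 = 0.2657 per s.

0.266 per s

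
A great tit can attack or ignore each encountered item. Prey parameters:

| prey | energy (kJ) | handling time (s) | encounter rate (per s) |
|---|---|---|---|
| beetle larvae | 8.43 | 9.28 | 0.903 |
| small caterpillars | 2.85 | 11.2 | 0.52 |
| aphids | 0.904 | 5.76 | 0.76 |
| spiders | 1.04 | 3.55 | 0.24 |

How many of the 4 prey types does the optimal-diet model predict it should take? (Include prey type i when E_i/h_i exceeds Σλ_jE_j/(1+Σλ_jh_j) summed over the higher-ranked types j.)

1

E/h in descending order: beetle larvae 0.908, spiders 0.293, small caterpillars 0.254, aphids 0.157 kJ/s. The optimal diet is the largest prefix of this list for which every included type satisfies E_i/h_i > R on the types above it.
Rate on top 1: 0.8116. spiders: 0.293 < 0.8116 → exclude; stop.
Optimal diet: beetle larvae — 1 of 4 types.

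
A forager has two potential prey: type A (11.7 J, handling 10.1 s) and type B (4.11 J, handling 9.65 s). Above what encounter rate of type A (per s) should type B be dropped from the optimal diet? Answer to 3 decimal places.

At the threshold, the rate on type A alone equals the profitability of type B: λ·11.7/(1 + λ·10.1) = 4.11/9.65 = 0.4259.
Rearranging, λ(11.7 − 0.4259×10.1) = 0.4259, so λ = 0.4259/7.398 = 0.05757 per s.

0.058 per s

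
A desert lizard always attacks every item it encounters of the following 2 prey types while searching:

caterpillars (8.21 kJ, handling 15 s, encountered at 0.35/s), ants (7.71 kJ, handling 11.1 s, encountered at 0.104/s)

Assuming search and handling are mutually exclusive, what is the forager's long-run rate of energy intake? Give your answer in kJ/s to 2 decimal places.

0.50 kJ/s

R = (0.35×8.21 + 0.104×7.71) / (1 + 0.35×15 + 0.104×11.1) = 3.675/7.404 = 0.4964 kJ/s.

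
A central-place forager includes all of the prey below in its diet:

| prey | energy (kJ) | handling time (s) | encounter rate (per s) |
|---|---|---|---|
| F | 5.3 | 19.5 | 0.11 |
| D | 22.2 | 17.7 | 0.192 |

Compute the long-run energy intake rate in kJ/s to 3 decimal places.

0.741 kJ/s

Energy encountered per unit search time: 0.11×5.3 + 0.192×22.2 = 4.845 kJ/s.
Handling time per unit search time: 0.11×19.5 + 0.192×17.7 = 5.543.
Rate = 4.845/(1 + 5.543) = 0.7405 kJ/s.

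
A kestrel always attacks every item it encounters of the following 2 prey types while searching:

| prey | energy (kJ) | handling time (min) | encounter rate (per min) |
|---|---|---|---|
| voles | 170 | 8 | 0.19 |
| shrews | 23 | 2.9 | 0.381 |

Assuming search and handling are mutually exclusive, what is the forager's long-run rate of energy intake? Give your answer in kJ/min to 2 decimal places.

11.33 kJ/min

R = (0.19×170 + 0.381×23) / (1 + 0.19×8 + 0.381×2.9) = 41.06/3.625 = 11.33 kJ/min.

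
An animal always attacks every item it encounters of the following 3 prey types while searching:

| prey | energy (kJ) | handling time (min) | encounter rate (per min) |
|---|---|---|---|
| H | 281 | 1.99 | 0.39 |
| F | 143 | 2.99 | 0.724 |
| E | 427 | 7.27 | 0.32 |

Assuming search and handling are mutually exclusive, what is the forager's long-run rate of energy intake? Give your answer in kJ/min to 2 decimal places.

Energy encountered per unit search time: 0.39×281 + 0.724×143 + 0.32×427 = 349.8 kJ/min.
Handling time per unit search time: 0.39×1.99 + 0.724×2.99 + 0.32×7.27 = 5.267.
Rate = 349.8/(1 + 5.267) = 55.81 kJ/min.

55.81 kJ/min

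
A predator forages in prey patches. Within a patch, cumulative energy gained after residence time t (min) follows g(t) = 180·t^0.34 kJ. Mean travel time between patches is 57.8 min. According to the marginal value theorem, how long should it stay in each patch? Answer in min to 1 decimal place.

By the marginal value theorem, leave when the instantaneous gain rate g'(t) equals the habitat-wide average g(t)/(T + t).
g'(t) = 0.34·180·t^-0.66. Setting 0.34·180·t^-0.66 = 180·t^0.34/(57.8+t) gives 0.34(57.8+t) = t, so 0.66·t = 0.34×57.8.
t* = 0.34×57.8/0.66 = 29.78 min.

29.8 min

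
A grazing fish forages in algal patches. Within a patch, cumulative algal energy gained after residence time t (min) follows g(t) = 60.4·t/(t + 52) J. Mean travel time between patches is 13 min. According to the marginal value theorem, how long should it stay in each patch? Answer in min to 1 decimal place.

By the marginal value theorem, leave when the instantaneous gain rate g'(t) equals the habitat-wide average g(t)/(T + t).
g'(t) = 60.4·52/(t + 52)². Setting 60.4·52/(t+52)² = 60.4t/[(t+52)(13+t)] gives 52(13+t) = t(t+52), so t² = 52×13 = 676.
t* = √676 = 26 min.

26.0 min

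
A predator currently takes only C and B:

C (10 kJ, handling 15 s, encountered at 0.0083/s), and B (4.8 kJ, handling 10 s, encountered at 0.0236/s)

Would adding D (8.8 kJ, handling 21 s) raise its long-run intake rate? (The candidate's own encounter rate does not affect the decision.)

Intake rate on the current diet: R = (0.0083×10 + 0.0236×4.8) / (1 + 0.0083×15 + 0.0236×10) = 0.1963/1.361 = 0.1443 kJ/s.
D: E/h = 8.8/21 = 0.419 kJ/s.
Since 0.419 > R, including D increases the long-run rate.

Yes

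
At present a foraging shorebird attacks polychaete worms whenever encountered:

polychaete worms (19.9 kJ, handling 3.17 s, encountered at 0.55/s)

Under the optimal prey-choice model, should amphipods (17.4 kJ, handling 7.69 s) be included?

No

Current rate: (0.55×19.9)/(1 + 0.55×3.17) = 3.989 kJ/s.
amphipods: E/h = 17.4/7.69 = 2.263 kJ/s.
Since 2.263 < R, time spent handling amphipods is better spent searching.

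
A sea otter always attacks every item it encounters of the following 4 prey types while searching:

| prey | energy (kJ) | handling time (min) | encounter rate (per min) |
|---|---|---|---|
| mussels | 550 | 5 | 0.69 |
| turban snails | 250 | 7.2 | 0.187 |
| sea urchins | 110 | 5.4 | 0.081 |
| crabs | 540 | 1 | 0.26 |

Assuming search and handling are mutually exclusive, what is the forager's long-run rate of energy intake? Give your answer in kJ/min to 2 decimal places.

R = (0.69×550 + 0.187×250 + 0.081×110 + 0.26×540) / (1 + 0.69×5 + 0.187×7.2 + 0.081×5.4 + 0.26×1) = 575.6/6.494 = 88.63 kJ/min.

88.63 kJ/min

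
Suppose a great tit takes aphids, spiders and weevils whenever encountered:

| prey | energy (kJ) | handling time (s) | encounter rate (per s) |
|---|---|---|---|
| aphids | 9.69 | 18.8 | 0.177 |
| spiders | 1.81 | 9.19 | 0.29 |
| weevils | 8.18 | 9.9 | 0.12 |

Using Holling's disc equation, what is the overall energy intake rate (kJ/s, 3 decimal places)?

0.394 kJ/s

R = Σλ_iE_i / (1 + Σλ_ih_i)
Numerator: 0.177×9.69 + 0.29×1.81 + 0.12×8.18 = 3.222
Denominator: 1 + 0.177×18.8 + 0.29×9.19 + 0.12×9.9 = 8.181
R = 3.222/8.181 = 0.3938 kJ/s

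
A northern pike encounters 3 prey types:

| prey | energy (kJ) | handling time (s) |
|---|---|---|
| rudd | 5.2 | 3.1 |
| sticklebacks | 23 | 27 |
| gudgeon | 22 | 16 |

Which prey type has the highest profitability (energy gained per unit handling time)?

Profitability E/h (kJ/s): rudd = 5.2/3.1 = 1.68, sticklebacks = 23/27 = 0.852, gudgeon = 22/16 = 1.38.
Ranked: rudd > gudgeon > sticklebacks.

rudd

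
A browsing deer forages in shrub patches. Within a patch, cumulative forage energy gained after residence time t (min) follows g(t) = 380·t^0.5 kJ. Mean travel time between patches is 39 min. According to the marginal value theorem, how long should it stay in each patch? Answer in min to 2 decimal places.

39.00 min

By the marginal value theorem, leave when the instantaneous gain rate g'(t) equals the habitat-wide average g(t)/(T + t).
g'(t) = 0.5·380·t^-0.5. Setting 0.5·380·t^-0.5 = 380·t^0.5/(39+t) gives 0.5(39+t) = t, so 0.50·t = 0.5×39.
t* = 0.5×39/0.50 = 39 min.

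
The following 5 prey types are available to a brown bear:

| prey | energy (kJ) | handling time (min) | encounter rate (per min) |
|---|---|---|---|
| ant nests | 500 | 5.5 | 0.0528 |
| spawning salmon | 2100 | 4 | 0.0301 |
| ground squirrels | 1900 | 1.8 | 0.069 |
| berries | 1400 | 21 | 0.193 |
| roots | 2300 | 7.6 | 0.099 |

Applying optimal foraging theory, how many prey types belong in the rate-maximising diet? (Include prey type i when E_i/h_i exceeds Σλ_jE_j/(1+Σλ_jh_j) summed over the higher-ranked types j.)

Profitabilities (E/h, kJ/min): ground squirrels 1.06e+03, spawning salmon 525, roots 303, ant nests 90.9, berries 66.7. Add prey in this order while the next type's profitability exceeds the intake rate on those already taken.
Rate on top 1: 116.6. spawning salmon: 525 > 116.6 → include.
Rate on top 2: 156.1. roots: 303 > 156.1 → include.
Rate on top 3: 211.3. ant nests: 90.9 < 211.3 → exclude; stop.
Optimal diet: ground squirrels, spawning salmon, roots — 3 of 5 types.

3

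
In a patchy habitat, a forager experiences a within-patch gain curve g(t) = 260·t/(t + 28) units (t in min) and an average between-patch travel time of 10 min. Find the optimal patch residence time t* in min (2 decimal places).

16.73 min

Maximise g(t)/(T+t): set derivative to zero → g'(t)(T+t) = g(t).
g'(t) = 260·28/(t + 28)². Setting 260·28/(t+28)² = 260t/[(t+28)(10+t)] gives 28(10+t) = t(t+28), so t² = 28×10 = 280.
t* = √280 = 16.73 min.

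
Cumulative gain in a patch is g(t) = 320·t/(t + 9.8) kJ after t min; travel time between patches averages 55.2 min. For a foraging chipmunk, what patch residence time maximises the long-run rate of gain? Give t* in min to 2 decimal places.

Maximise g(t)/(T+t): set derivative to zero → g'(t)(T+t) = g(t).
g'(t) = 320·9.8/(t + 9.8)². Setting 320·9.8/(t+9.8)² = 320t/[(t+9.8)(55.2+t)] gives 9.8(55.2+t) = t(t+9.8), so t² = 9.8×55.2 = 541.
t* = √541 = 23.26 min.

23.26 min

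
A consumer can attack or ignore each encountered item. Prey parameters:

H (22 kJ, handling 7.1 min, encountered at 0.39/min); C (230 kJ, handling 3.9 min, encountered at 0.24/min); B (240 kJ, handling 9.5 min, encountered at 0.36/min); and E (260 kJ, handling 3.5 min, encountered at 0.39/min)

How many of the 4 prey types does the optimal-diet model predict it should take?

Profitabilities (E/h, kJ/min): E 74.3, C 59, B 25.3, H 3.1. Add prey in this order while the next type's profitability exceeds the intake rate on those already taken.
Rate on top 1: 42.88. C: 59 > 42.88 → include.
Rate on top 2: 47.44. B: 25.3 < 47.44 → exclude; stop.
Optimal diet: E, C — 2 of 4 types.

2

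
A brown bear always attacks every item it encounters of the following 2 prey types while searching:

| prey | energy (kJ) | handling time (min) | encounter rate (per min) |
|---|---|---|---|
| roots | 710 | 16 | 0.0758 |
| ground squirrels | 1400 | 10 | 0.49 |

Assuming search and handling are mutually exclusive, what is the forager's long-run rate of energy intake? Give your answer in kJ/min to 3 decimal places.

104.012 kJ/min

R = Σλ_iE_i / (1 + Σλ_ih_i)
Numerator: 0.0758×710 + 0.49×1400 = 739.8
Denominator: 1 + 0.0758×16 + 0.49×10 = 7.113
R = 739.8/7.113 = 104 kJ/min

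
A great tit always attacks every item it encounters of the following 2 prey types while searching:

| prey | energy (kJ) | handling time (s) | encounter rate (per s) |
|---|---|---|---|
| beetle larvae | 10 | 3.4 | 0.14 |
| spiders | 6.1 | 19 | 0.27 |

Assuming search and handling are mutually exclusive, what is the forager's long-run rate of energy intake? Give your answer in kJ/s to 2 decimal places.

Energy encountered per unit search time: 0.14×10 + 0.27×6.1 = 3.047 kJ/s.
Handling time per unit search time: 0.14×3.4 + 0.27×19 = 5.606.
Rate = 3.047/(1 + 5.606) = 0.4612 kJ/s.

0.46 kJ/s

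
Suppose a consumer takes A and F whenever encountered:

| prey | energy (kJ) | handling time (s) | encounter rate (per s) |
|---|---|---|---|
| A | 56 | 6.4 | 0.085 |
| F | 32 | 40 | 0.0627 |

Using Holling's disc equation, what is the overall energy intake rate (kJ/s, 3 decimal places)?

R = (0.085×56 + 0.0627×32) / (1 + 0.085×6.4 + 0.0627×40) = 6.766/4.052 = 1.67 kJ/s.

1.670 kJ/s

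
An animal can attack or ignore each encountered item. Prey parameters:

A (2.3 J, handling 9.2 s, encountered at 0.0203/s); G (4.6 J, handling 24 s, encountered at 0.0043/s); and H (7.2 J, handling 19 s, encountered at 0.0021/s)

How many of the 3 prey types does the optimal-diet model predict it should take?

E/h in descending order: H 0.379, A 0.25, G 0.192 J/s. The optimal diet is the largest prefix of this list for which every included type satisfies E_i/h_i > R on the types above it.
Rate on top 1: 0.01454. A: 0.25 > 0.01454 → include.
Rate on top 2: 0.05039. G: 0.192 > 0.05039 → include.
Optimal diet: H, A, G — 3 of 3 types.

3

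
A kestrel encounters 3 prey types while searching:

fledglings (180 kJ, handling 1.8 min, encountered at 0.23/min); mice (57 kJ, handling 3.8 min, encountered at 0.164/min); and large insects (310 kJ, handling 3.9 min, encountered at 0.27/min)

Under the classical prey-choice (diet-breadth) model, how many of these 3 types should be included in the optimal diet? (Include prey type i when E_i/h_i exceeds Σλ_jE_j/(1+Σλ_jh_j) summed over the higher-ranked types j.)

2

E/h in descending order: fledglings 100, large insects 79.5, mice 15 kJ/min. The optimal diet is the largest prefix of this list for which every included type satisfies E_i/h_i > R on the types above it.
Rate on top 1: 29.28. large insects: 79.5 > 29.28 → include.
Rate on top 2: 50.71. mice: 15 < 50.71 → exclude; stop.
Optimal diet: fledglings, large insects — 2 of 3 types.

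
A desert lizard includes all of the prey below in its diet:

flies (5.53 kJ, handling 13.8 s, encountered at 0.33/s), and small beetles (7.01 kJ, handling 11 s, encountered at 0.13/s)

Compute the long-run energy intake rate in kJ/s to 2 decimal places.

0.39 kJ/s

R = (0.33×5.53 + 0.13×7.01) / (1 + 0.33×13.8 + 0.13×11) = 2.736/6.984 = 0.3918 kJ/s.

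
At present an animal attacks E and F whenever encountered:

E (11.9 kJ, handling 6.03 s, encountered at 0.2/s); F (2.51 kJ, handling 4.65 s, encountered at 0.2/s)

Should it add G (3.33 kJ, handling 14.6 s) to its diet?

On E and F alone, R = ΣλE/(1+Σλh) = 2.882/3.136 = 0.919 kJ/s.
Profitability of G: 3.33/14.6 = 0.2281 kJ/s.
Since 0.2281 < R, time spent handling G is better spent searching.

No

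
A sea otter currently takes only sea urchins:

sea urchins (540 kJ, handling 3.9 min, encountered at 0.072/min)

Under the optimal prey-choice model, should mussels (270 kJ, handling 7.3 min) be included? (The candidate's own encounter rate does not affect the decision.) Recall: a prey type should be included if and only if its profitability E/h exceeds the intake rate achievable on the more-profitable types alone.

Current rate: (0.072×540)/(1 + 0.072×3.9) = 30.36 kJ/min.
mussels: E/h = 270/7.3 = 36.99 kJ/min.
36.99 > 30.36, so adding mussels raises the average — include it.

Yes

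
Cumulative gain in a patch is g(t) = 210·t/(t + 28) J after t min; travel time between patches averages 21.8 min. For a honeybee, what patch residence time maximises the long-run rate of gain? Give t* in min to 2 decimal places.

24.71 min

Maximise g(t)/(T+t): set derivative to zero → g'(t)(T+t) = g(t).
g'(t) = 210·28/(t + 28)². Setting 210·28/(t+28)² = 210t/[(t+28)(21.8+t)] gives 28(21.8+t) = t(t+28), so t² = 28×21.8 = 610.4.
t* = √610.4 = 24.71 min.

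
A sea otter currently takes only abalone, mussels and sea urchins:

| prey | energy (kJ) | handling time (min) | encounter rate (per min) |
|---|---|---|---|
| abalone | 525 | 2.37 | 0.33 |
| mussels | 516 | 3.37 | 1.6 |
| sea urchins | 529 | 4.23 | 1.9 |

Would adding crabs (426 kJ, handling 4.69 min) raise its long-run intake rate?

No

Intake rate on the current diet: R = (0.33×525 + 1.6×516 + 1.9×529) / (1 + 0.33×2.37 + 1.6×3.37 + 1.9×4.23) = 2004/15.21 = 131.7 kJ/min.
Profitability of crabs: 426/4.69 = 90.83 kJ/min.
Since 90.83 < R, time spent handling crabs is better spent searching.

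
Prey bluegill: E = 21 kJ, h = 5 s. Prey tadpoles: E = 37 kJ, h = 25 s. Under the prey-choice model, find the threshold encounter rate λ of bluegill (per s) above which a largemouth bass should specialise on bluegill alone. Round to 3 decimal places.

0.109 per s

At the threshold, the rate on bluegill alone equals the profitability of tadpoles: λ·21/(1 + λ·5) = 37/25 = 1.48.
Rearranging, λ(21 − 1.48×5) = 1.48, so λ = 1.48/13.6 = 0.1088 per s.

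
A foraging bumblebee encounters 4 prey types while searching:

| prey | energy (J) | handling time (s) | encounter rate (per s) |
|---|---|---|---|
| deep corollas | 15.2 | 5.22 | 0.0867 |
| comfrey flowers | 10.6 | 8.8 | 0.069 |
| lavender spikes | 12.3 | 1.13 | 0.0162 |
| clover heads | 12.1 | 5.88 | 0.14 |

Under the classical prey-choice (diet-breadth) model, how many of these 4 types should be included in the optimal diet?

Profitabilities (E/h, J/s): lavender spikes 10.9, deep corollas 2.91, clover heads 2.06, comfrey flowers 1.2. Add prey in this order while the next type's profitability exceeds the intake rate on those already taken.
Rate on top 1: 0.1957. deep corollas: 2.91 > 0.1957 → include.
Rate on top 2: 1.031. clover heads: 2.06 > 1.031 → include.
Rate on top 3: 1.4. comfrey flowers: 1.2 < 1.4 → exclude; stop.
Optimal diet: lavender spikes, deep corollas, clover heads — 3 of 4 types.

3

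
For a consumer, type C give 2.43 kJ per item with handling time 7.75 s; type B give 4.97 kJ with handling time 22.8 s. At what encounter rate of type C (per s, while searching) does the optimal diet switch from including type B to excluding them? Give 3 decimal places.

The zero-one rule: include type B iff E₂/h₂ > λE₁/(1+λh₁). Equality gives the switch point.
λE₁h₂ = E₂ + λE₂h₁ ⇒ λ = E₂/(E₁h₂ − E₂h₁) = 4.97/(55.4 − 38.52) = 0.2943 per s.

0.294 per s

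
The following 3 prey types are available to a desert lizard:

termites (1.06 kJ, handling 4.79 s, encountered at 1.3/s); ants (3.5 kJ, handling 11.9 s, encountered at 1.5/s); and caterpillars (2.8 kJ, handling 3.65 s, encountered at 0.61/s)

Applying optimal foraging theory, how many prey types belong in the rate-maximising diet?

1

E/h in descending order: caterpillars 0.767, ants 0.294, termites 0.221 kJ/s. The optimal diet is the largest prefix of this list for which every included type satisfies E_i/h_i > R on the types above it.
Rate on top 1: 0.5294. ants: 0.294 < 0.5294 → exclude; stop.
Optimal diet: caterpillars — 1 of 3 types.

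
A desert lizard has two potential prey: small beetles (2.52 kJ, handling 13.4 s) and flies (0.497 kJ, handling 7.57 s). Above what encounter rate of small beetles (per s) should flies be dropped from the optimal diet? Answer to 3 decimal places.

0.040 per s

The zero-one rule: include flies iff E₂/h₂ > λE₁/(1+λh₁). Equality gives the switch point.
λE₁h₂ = E₂ + λE₂h₁ ⇒ λ = E₂/(E₁h₂ − E₂h₁) = 0.497/(19.08 − 6.66) = 0.04003 per s.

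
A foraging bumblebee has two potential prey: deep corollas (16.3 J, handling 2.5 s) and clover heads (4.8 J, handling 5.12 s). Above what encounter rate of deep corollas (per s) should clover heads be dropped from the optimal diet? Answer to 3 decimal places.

At the threshold, the rate on deep corollas alone equals the profitability of clover heads: λ·16.3/(1 + λ·2.5) = 4.8/5.12 = 0.9375.
Rearranging, λ(16.3 − 0.9375×2.5) = 0.9375, so λ = 0.9375/13.96 = 0.06717 per s.

0.067 per s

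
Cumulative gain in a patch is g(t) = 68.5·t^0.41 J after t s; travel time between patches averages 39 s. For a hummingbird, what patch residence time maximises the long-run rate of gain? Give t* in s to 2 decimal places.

27.10 s

Maximise g(t)/(T+t): set derivative to zero → g'(t)(T+t) = g(t).
g'(t) = 0.41·68.5·t^-0.59. Setting 0.41·68.5·t^-0.59 = 68.5·t^0.41/(39+t) gives 0.41(39+t) = t, so 0.59·t = 0.41×39.
t* = 0.41×39/0.59 = 27.1 s.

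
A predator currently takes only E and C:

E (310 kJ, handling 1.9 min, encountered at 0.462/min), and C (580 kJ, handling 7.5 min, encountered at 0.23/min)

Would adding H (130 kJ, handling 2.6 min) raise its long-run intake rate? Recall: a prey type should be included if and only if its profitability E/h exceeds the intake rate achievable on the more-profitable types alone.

Intake rate on the current diet: R = (0.462×310 + 0.23×580) / (1 + 0.462×1.9 + 0.23×7.5) = 276.6/3.603 = 76.78 kJ/min.
H: E/h = 130/2.6 = 50 kJ/min.
50 < 76.78, so adding H would lower the average — exclude it.

No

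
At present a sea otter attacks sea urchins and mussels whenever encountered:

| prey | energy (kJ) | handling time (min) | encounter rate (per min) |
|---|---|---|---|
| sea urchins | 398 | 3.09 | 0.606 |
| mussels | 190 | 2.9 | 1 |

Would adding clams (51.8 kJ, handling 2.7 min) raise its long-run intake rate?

No

Intake rate on the current diet: R = (0.606×398 + 1×190) / (1 + 0.606×3.09 + 1×2.9) = 431.2/5.773 = 74.7 kJ/min.
clams: E/h = 51.8/2.7 = 19.19 kJ/min.
Since 19.19 < R, time spent handling clams is better spent searching.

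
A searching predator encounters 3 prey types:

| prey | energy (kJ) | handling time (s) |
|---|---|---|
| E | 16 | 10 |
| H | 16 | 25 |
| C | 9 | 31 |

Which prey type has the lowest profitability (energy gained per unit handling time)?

In descending order of E/h:
E: 16/10 = 1.6 kJ/s
H: 16/25 = 0.64 kJ/s
C: 9/31 = 0.29 kJ/s

C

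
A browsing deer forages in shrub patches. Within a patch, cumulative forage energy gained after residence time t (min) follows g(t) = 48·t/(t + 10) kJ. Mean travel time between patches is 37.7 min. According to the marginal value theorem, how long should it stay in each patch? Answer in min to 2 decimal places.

Maximise g(t)/(T+t): set derivative to zero → g'(t)(T+t) = g(t).
g'(t) = 48·10/(t + 10)². Setting 48·10/(t+10)² = 48t/[(t+10)(37.7+t)] gives 10(37.7+t) = t(t+10), so t² = 10×37.7 = 377.
t* = √377 = 19.42 min.

19.42 min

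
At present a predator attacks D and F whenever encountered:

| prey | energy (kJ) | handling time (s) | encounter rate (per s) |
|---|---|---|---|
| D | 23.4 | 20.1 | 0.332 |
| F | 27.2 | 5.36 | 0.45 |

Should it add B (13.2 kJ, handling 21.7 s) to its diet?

No

On D and F alone, R = ΣλE/(1+Σλh) = 20.01/10.09 = 1.984 kJ/s.
Profitability of B: 13.2/21.7 = 0.6083 kJ/s.
Since 0.6083 < R, time spent handling B is better spent searching.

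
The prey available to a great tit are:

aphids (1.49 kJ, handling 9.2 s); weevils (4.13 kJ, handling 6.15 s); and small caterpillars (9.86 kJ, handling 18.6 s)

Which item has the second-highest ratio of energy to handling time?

small caterpillars

In descending order of E/h:
weevils: 4.13/6.15 = 0.672 kJ/s
small caterpillars: 9.86/18.6 = 0.53 kJ/s
aphids: 1.49/9.2 = 0.162 kJ/s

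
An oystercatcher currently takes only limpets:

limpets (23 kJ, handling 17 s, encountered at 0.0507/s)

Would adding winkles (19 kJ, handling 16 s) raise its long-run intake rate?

Current rate: (0.0507×23)/(1 + 0.0507×17) = 0.6263 kJ/s.
Profitability of winkles: 19/16 = 1.188 kJ/s.
Since 1.188 > R, including winkles increases the long-run rate.

Yes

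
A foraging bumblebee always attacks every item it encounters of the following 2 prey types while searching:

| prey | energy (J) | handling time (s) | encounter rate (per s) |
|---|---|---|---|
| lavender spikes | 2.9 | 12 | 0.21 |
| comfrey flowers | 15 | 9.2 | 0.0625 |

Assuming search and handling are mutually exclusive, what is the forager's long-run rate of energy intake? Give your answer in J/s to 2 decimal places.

0.38 J/s

R = (0.21×2.9 + 0.0625×15) / (1 + 0.21×12 + 0.0625×9.2) = 1.546/4.095 = 0.3777 J/s.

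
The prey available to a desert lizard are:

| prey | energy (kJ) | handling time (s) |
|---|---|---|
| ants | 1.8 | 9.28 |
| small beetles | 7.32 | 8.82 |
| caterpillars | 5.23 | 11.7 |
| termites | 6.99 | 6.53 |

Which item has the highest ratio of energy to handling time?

termites

Profitability E/h (kJ/s): ants = 1.8/9.28 = 0.194, small beetles = 7.32/8.82 = 0.83, caterpillars = 5.23/11.7 = 0.447, termites = 6.99/6.53 = 1.07.
Ranked: termites > small beetles > caterpillars > ants.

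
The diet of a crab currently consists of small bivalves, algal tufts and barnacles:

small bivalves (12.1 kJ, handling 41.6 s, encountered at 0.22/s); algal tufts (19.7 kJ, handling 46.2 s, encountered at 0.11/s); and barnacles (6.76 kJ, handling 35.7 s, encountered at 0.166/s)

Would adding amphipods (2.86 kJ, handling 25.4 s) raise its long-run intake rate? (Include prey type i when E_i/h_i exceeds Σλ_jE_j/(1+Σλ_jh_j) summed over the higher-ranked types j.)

No

Intake rate on the current diet: R = (0.22×12.1 + 0.11×19.7 + 0.166×6.76) / (1 + 0.22×41.6 + 0.11×46.2 + 0.166×35.7) = 5.951/21.16 = 0.2812 kJ/s.
amphipods: E/h = 2.86/25.4 = 0.1126 kJ/s.
Since 0.1126 < R, time spent handling amphipods is better spent searching.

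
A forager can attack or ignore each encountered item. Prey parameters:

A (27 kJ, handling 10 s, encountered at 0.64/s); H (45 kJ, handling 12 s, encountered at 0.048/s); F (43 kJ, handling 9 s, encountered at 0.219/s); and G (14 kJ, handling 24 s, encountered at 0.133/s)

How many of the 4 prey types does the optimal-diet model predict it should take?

2

Profitabilities (E/h, kJ/s): F 4.78, H 3.75, A 2.7, G 0.583. Add prey in this order while the next type's profitability exceeds the intake rate on those already taken.
Rate on top 1: 3.17. H: 3.75 > 3.17 → include.
Rate on top 2: 3.264. A: 2.7 < 3.264 → exclude; stop.
Optimal diet: F, H — 2 of 4 types.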